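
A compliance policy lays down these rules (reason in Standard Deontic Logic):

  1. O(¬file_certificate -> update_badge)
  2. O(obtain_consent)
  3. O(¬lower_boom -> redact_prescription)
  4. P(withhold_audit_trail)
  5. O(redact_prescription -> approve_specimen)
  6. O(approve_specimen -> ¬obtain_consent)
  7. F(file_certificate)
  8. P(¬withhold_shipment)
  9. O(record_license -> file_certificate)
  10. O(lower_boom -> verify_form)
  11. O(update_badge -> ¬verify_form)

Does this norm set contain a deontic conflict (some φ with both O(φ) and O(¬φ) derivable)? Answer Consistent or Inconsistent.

Inconsistent

Premise 2 states O(obtain_consent) outright.
Premise 6, O(approve_specimen -> ¬obtain_consent), contraposes to O(obtain_consent -> ¬approve_specimen); with O(obtain_consent) we get O(¬approve_specimen).
Premise 5, O(redact_prescription -> approve_specimen), contraposes to O(¬approve_specimen -> ¬redact_prescription); with O(¬approve_specimen) we get O(¬redact_prescription).
Premise 3 is O(¬lower_boom -> redact_prescription); contrapositively O(¬redact_prescription -> lower_boom). Since O(¬redact_prescription) holds, K gives O(lower_boom).
With premise 10, O(lower_boom -> verify_form), the K-axiom yields O(verify_form).
Premise 11 is O(update_badge -> ¬verify_form); contrapositively O(verify_form -> ¬update_badge). Since O(verify_form) holds, K gives O(¬update_badge).
Premise 1, O(¬file_certificate -> update_badge), contraposes to O(¬update_badge -> file_certificate); with O(¬update_badge) we get O(file_certificate).
However, F(file_certificate) at premise 7 amounts to O(¬file_certificate).
We now have both O(file_certificate) and O(¬file_certificate) — file_certificate is simultaneously obligatory and forbidden, violating the D-axiom.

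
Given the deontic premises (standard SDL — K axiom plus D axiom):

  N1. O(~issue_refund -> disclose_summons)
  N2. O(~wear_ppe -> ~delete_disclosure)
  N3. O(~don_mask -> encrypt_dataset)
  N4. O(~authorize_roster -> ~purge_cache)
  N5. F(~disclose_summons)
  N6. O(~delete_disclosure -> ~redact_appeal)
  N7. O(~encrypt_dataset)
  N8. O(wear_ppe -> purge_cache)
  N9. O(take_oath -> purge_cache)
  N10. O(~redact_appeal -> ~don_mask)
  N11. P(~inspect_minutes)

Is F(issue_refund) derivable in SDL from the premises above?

No

Premise 1 is O(~issue_refund -> disclose_summons); even if O(disclose_summons) held, inferring O(~issue_refund) would be affirming the consequent — invalid.
No other premise forces O(~issue_refund). An ideal world satisfying every premise can still have issue_refund true, so F(issue_refund) is not derivable.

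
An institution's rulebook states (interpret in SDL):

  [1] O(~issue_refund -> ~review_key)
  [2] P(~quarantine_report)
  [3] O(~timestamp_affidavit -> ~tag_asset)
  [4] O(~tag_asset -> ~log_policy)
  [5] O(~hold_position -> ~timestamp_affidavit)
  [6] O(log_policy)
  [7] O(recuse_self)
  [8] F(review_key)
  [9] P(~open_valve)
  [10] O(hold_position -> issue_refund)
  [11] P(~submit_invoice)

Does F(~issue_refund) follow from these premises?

Yes

From premise 6 we have O(log_policy).
Premise 4, O(~tag_asset -> ~log_policy), contraposes to O(log_policy -> tag_asset); with O(log_policy) we get O(tag_asset).
The contrapositive of premise 3 (O(~timestamp_affidavit -> ~tag_asset)) is O(tag_asset -> timestamp_affidavit), and O(tag_asset) is already established, so O(timestamp_affidavit).
The contrapositive of premise 5 (O(~hold_position -> ~timestamp_affidavit)) is O(timestamp_affidavit -> hold_position), and O(timestamp_affidavit) is already established, so O(hold_position).
Applying K to premise 10 (O(hold_position -> issue_refund)) and O(hold_position) yields O(issue_refund).
Premises 1, 2, 7, 8, 9, 11 do not contribute to this derivation.
So O(issue_refund) holds, i.e. F(~issue_refund). The claim follows.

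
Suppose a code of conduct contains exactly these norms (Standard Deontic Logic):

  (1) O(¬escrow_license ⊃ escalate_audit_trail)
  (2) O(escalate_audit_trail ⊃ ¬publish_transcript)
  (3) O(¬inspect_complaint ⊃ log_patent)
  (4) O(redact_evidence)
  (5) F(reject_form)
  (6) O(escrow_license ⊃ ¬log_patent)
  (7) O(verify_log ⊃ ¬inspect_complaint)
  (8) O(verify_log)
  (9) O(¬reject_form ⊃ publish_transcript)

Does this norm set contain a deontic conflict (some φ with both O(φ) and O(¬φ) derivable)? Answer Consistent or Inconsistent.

Premise 5, F(reject_form), is equivalent to O(¬reject_form).
From O(¬reject_form) and premise 9, O(¬reject_form ⊃ publish_transcript), we obtain O(publish_transcript).
Premise 2, O(escalate_audit_trail ⊃ ¬publish_transcript), contraposes to O(publish_transcript ⊃ ¬escalate_audit_trail); with O(publish_transcript) we get O(¬escalate_audit_trail).
Premise 1, O(¬escrow_license ⊃ escalate_audit_trail), contraposes to O(¬escalate_audit_trail ⊃ escrow_license); with O(¬escalate_audit_trail) we get O(escrow_license).
Premise 6 is O(escrow_license ⊃ ¬log_patent); since O(escrow_license), deontic closure gives O(¬log_patent).
Premise 3, O(¬inspect_complaint ⊃ log_patent), contraposes to O(¬log_patent ⊃ inspect_complaint); with O(¬log_patent) we get O(inspect_complaint).
Premise 7 is O(verify_log ⊃ ¬inspect_complaint); contrapositively O(inspect_complaint ⊃ ¬verify_log). Since O(inspect_complaint) holds, K gives O(¬verify_log).
However, premise 8 gives O(verify_log).
We now have both O(¬verify_log) and O(verify_log) — verify_log is simultaneously obligatory and forbidden, violating the D-axiom.

Inconsistent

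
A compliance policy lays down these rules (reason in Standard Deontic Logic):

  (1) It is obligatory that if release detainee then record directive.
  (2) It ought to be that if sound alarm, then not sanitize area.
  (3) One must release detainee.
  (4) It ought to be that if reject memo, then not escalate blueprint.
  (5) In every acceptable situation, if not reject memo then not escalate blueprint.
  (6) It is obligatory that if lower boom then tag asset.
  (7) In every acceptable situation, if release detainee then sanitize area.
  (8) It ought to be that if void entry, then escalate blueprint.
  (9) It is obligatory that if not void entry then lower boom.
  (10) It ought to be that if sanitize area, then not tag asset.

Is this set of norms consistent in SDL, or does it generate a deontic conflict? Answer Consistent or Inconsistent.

Inconsistent

By case analysis on reject_memo: premise 4 gives O(reject_memo → ¬escalate_blueprint) and premise 5 gives O(¬reject_memo → ¬escalate_blueprint), so O(¬escalate_blueprint) either way.
Premise 8 is O(void_entry → escalate_blueprint); contrapositively O(¬escalate_blueprint → ¬void_entry). Since O(¬escalate_blueprint) holds, K gives O(¬void_entry).
From O(¬void_entry) and premise 9, O(¬void_entry → lower_boom), we obtain O(lower_boom).
Premise 6 is O(lower_boom → tag_asset); since O(lower_boom), deontic closure gives O(tag_asset).
Premise 10 is O(sanitize_area → ¬tag_asset); contrapositively O(tag_asset → ¬sanitize_area). Since O(tag_asset) holds, K gives O(¬sanitize_area).
The contrapositive of premise 7 (O(release_detainee → sanitize_area)) is O(¬sanitize_area → ¬release_detainee), and O(¬sanitize_area) is already established, so O(¬release_detainee).
But premise 3 directly asserts O(release_detainee).
We now have both O(¬release_detainee) and O(release_detainee) — release_detainee is simultaneously obligatory and forbidden, violating the D-axiom.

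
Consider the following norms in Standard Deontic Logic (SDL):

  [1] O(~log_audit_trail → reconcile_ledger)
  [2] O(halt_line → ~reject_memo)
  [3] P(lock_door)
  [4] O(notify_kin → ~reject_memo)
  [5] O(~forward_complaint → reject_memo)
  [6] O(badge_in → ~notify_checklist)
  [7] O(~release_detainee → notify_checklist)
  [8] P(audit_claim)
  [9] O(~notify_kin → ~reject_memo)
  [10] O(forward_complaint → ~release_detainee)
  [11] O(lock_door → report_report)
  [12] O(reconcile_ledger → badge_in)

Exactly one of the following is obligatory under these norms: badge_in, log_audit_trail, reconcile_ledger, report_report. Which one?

log_audit_trail

Premises 9 and 4 cover both cases: O(~notify_kin → ~reject_memo) and O(notify_kin → ~reject_memo). Since ~notify_kin ∨ notify_kin is a tautology, O(~reject_memo) follows.
Premise 5, O(~forward_complaint → reject_memo), contraposes to O(~reject_memo → forward_complaint); with O(~reject_memo) we get O(forward_complaint).
With premise 10, O(forward_complaint → ~release_detainee), the K-axiom yields O(~release_detainee).
With premise 7, O(~release_detainee → notify_checklist), the K-axiom yields O(notify_checklist).
Premise 6, O(badge_in → ~notify_checklist), contraposes to O(notify_checklist → ~badge_in); with O(notify_checklist) we get O(~badge_in).
Premise 12 is O(reconcile_ledger → badge_in); contrapositively O(~badge_in → ~reconcile_ledger). Since O(~badge_in) holds, K gives O(~reconcile_ledger).
Premise 1, O(~log_audit_trail → reconcile_ledger), contraposes to O(~reconcile_ledger → log_audit_trail); with O(~reconcile_ledger) we get O(log_audit_trail).
So O(log_audit_trail) holds — log_audit_trail is obligatory. None of the other listed options is made obligatory by any chain of premises.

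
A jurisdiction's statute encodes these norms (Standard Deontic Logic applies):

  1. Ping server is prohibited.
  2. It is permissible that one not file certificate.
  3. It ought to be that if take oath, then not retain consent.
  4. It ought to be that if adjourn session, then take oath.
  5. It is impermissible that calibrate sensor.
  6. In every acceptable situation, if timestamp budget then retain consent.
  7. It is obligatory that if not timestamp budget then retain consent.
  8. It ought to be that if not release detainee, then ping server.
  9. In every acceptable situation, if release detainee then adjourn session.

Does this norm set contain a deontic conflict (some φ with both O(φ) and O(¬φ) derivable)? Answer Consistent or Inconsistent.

Inconsistent

Premises 6 and 7 cover both cases: O(timestamp_budget → retain_consent) and O(¬timestamp_budget → retain_consent). Since timestamp_budget ∨ ¬timestamp_budget is a tautology, O(retain_consent) follows.
The contrapositive of premise 3 (O(take_oath → ¬retain_consent)) is O(retain_consent → ¬take_oath), and O(retain_consent) is already established, so O(¬take_oath).
Premise 4, O(adjourn_session → take_oath), contraposes to O(¬take_oath → ¬adjourn_session); with O(¬take_oath) we get O(¬adjourn_session).
The contrapositive of premise 9 (O(release_detainee → adjourn_session)) is O(¬adjourn_session → ¬release_detainee), and O(¬adjourn_session) is already established, so O(¬release_detainee).
Premise 8 is O(¬release_detainee → ping_server); since O(¬release_detainee), deontic closure gives O(ping_server).
Yet premise 1 is F(ping_server), i.e. O(¬ping_server).
We now have both O(ping_server) and O(¬ping_server) — ping_server is simultaneously obligatory and forbidden, violating the D-axiom.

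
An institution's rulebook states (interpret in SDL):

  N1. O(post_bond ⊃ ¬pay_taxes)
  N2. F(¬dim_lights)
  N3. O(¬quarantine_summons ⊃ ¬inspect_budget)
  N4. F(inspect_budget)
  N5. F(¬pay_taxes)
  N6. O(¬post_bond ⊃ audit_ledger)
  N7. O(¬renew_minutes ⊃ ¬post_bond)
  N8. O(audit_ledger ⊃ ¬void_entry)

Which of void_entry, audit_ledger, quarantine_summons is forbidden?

Premise 5, F(¬pay_taxes), is equivalent to O(pay_taxes).
The contrapositive of premise 1 (O(post_bond ⊃ ¬pay_taxes)) is O(pay_taxes ⊃ ¬post_bond), and O(pay_taxes) is already established, so O(¬post_bond).
Premise 6 is O(¬post_bond ⊃ audit_ledger); since O(¬post_bond), deontic closure gives O(audit_ledger).
Premise 8 is O(audit_ledger ⊃ ¬void_entry); since O(audit_ledger), deontic closure gives O(¬void_entry).
So O(¬void_entry) holds, i.e. void_entry is forbidden. None of the other listed options is forbidden under the premises.

void_entry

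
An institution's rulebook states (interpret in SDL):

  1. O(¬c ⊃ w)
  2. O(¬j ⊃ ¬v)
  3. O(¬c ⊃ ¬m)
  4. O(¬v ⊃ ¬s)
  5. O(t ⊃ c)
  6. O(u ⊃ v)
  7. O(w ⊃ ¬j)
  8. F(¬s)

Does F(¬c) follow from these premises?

Yes

Premise 8, F(¬s), is equivalent to O(s).
The contrapositive of premise 4 (O(¬v ⊃ ¬s)) is O(s ⊃ v), and O(s) is already established, so O(v).
The contrapositive of premise 2 (O(¬j ⊃ ¬v)) is O(v ⊃ j), and O(v) is already established, so O(j).
Premise 7 is O(w ⊃ ¬j); contrapositively O(j ⊃ ¬w). Since O(j) holds, K gives O(¬w).
Premise 1, O(¬c ⊃ w), contraposes to O(¬w ⊃ c); with O(¬w) we get O(c).
Premises 3, 5, 6 do not contribute to this derivation.
So O(c) holds, i.e. F(¬c). The claim follows.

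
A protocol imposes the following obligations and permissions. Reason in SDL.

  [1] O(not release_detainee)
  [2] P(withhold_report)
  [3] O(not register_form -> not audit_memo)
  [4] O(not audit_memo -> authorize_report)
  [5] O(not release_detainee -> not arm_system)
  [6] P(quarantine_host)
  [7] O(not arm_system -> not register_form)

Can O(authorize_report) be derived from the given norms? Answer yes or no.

Premise 1 states O(not release_detainee) outright.
Premise 5 is O(not release_detainee -> not arm_system); since O(not release_detainee), deontic closure gives O(not arm_system).
Premise 7 is O(not arm_system -> not register_form); since O(not arm_system), deontic closure gives O(not register_form).
Premise 3 is O(not register_form -> not audit_memo); since O(not register_form), deontic closure gives O(not audit_memo).
Premise 4 is O(not audit_memo -> authorize_report); since O(not audit_memo), deontic closure gives O(authorize_report).
Premises 2, 6 do not contribute to this derivation.
So O(authorize_report) follows.

Yes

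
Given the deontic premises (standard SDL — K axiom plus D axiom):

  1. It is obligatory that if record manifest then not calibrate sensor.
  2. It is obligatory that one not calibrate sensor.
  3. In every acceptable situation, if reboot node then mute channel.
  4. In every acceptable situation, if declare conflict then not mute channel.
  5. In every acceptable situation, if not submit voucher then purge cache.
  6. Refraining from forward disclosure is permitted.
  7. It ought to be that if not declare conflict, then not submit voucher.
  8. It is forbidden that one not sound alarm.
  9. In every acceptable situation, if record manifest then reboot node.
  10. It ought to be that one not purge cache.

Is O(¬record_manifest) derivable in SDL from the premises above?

Premise 10 states O(¬purge_cache) outright.
Premise 5, O(¬submit_voucher → purge_cache), contraposes to O(¬purge_cache → submit_voucher); with O(¬purge_cache) we get O(submit_voucher).
Premise 7 is O(¬declare_conflict → ¬submit_voucher); contrapositively O(submit_voucher → declare_conflict). Since O(submit_voucher) holds, K gives O(declare_conflict).
With premise 4, O(declare_conflict → ¬mute_channel), the K-axiom yields O(¬mute_channel).
Premise 3, O(reboot_node → mute_channel), contraposes to O(¬mute_channel → ¬reboot_node); with O(¬mute_channel) we get O(¬reboot_node).
Premise 9 is O(record_manifest → reboot_node); contrapositively O(¬reboot_node → ¬record_manifest). Since O(¬reboot_node) holds, K gives O(¬record_manifest).
Premises 1, 2, 6, 8 do not contribute to this derivation.
So O(¬record_manifest) follows.

Yes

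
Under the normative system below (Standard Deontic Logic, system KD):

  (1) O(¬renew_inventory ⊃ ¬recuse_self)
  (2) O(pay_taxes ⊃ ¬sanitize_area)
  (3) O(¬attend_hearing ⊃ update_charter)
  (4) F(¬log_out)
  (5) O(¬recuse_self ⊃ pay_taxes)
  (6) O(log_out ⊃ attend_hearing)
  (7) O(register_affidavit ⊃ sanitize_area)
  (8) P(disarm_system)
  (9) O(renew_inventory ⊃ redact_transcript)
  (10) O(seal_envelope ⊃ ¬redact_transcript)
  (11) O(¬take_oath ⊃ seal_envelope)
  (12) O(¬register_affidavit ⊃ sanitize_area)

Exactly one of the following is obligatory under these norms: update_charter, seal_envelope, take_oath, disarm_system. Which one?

take_oath

Premises 12 and 7 cover both cases: O(¬register_affidavit ⊃ sanitize_area) and O(register_affidavit ⊃ sanitize_area). Since ¬register_affidavit ∨ register_affidavit is a tautology, O(sanitize_area) follows.
Premise 2 is O(pay_taxes ⊃ ¬sanitize_area); contrapositively O(sanitize_area ⊃ ¬pay_taxes). Since O(sanitize_area) holds, K gives O(¬pay_taxes).
Premise 5 is O(¬recuse_self ⊃ pay_taxes); contrapositively O(¬pay_taxes ⊃ recuse_self). Since O(¬pay_taxes) holds, K gives O(recuse_self).
The contrapositive of premise 1 (O(¬renew_inventory ⊃ ¬recuse_self)) is O(recuse_self ⊃ renew_inventory), and O(recuse_self) is already established, so O(renew_inventory).
From O(renew_inventory) and premise 9, O(renew_inventory ⊃ redact_transcript), we obtain O(redact_transcript).
The contrapositive of premise 10 (O(seal_envelope ⊃ ¬redact_transcript)) is O(redact_transcript ⊃ ¬seal_envelope), and O(redact_transcript) is already established, so O(¬seal_envelope).
Premise 11 is O(¬take_oath ⊃ seal_envelope); contrapositively O(¬seal_envelope ⊃ take_oath). Since O(¬seal_envelope) holds, K gives O(take_oath).
So O(take_oath) holds — take_oath is obligatory. None of the other listed options is made obligatory by any chain of premises.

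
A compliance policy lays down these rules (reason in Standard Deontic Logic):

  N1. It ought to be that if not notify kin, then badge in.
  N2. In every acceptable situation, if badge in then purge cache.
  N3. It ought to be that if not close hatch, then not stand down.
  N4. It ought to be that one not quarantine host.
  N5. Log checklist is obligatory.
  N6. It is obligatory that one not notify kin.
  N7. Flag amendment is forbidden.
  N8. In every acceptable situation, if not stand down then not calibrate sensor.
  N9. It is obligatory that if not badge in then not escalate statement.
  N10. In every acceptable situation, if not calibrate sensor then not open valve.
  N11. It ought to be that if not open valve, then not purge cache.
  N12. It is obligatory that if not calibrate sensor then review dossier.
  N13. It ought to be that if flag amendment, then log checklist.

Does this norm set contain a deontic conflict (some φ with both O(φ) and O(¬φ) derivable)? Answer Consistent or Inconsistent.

Premise 13 is O(flag_amendment → log_checklist); even if O(log_checklist) held, inferring O(flag_amendment) would be affirming the consequent — invalid.
So O(flag_amendment) is not derivable, and the apparent clash with O(¬flag_amendment) does not arise.
A world satisfying every obligation exists (e.g. badge_in=true, calibrate_sensor=true, close_hatch=true, escalate_statement=false, flag_amendment=false, log_checklist=true, notify_kin=false, open_valve=true, purge_cache=true, quarantine_host=false, review_dossier=false, stand_down=true); no atom is both obligatory and forbidden, so the set is consistent.

Consistent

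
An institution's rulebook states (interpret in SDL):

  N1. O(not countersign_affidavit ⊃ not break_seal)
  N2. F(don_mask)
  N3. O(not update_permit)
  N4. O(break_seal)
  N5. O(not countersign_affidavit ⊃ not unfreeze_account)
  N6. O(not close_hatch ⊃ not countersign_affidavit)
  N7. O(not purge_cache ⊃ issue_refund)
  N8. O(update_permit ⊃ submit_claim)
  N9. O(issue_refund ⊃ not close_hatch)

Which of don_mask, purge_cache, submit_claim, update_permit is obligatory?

purge_cache

Premise 4 gives O(break_seal).
Premise 1 is O(not countersign_affidavit ⊃ not break_seal); contrapositively O(break_seal ⊃ countersign_affidavit). Since O(break_seal) holds, K gives O(countersign_affidavit).
The contrapositive of premise 6 (O(not close_hatch ⊃ not countersign_affidavit)) is O(countersign_affidavit ⊃ close_hatch), and O(countersign_affidavit) is already established, so O(close_hatch).
Premise 9 is O(issue_refund ⊃ not close_hatch); contrapositively O(close_hatch ⊃ not issue_refund). Since O(close_hatch) holds, K gives O(not issue_refund).
Premise 7 is O(not purge_cache ⊃ issue_refund); contrapositively O(not issue_refund ⊃ purge_cache). Since O(not issue_refund) holds, K gives O(purge_cache).
So O(purge_cache) holds — purge_cache is obligatory. None of the other listed options is made obligatory by any chain of premises.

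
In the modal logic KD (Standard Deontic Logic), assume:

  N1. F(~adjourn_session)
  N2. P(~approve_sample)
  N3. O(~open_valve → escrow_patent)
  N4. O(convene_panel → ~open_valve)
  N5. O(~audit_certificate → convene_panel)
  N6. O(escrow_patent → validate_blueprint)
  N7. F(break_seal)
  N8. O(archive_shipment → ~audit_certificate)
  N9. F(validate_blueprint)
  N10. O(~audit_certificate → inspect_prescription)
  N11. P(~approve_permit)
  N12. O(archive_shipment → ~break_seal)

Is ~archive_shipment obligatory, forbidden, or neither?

Obligatory

F(validate_blueprint) at premise 9 means O(~validate_blueprint).
Premise 6, O(escrow_patent → validate_blueprint), contraposes to O(~validate_blueprint → ~escrow_patent); with O(~validate_blueprint) we get O(~escrow_patent).
Premise 3, O(~open_valve → escrow_patent), contraposes to O(~escrow_patent → open_valve); with O(~escrow_patent) we get O(open_valve).
Premise 4 is O(convene_panel → ~open_valve); contrapositively O(open_valve → ~convene_panel). Since O(open_valve) holds, K gives O(~convene_panel).
The contrapositive of premise 5 (O(~audit_certificate → convene_panel)) is O(~convene_panel → audit_certificate), and O(~convene_panel) is already established, so O(audit_certificate).
The contrapositive of premise 8 (O(archive_shipment → ~audit_certificate)) is O(audit_certificate → ~archive_shipment), and O(audit_certificate) is already established, so O(~archive_shipment).
Premises 1, 2, 7, 10, 11, 12 do not contribute to this derivation.
Hence ~archive_shipment is obligatory.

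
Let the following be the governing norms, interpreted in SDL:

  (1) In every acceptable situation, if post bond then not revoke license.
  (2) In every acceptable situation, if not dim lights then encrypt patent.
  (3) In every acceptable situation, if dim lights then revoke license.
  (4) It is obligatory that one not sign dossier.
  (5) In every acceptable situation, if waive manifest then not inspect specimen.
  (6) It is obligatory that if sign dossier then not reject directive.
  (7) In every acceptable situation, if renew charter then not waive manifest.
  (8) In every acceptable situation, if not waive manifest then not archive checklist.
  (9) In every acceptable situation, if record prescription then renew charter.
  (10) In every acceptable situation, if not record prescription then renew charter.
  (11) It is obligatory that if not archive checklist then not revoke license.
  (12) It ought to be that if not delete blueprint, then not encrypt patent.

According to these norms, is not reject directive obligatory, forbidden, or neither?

Premise 6 is O(sign_dossier → ¬reject_directive), but O(sign_dossier) is not derivable from the premises, so it does not yield O(¬reject_directive).
No premise or chain of K-axiom applications forces O(¬reject_directive), and none forces O(reject_directive). So ¬reject_directive is neither obligatory nor forbidden under these norms.

Neither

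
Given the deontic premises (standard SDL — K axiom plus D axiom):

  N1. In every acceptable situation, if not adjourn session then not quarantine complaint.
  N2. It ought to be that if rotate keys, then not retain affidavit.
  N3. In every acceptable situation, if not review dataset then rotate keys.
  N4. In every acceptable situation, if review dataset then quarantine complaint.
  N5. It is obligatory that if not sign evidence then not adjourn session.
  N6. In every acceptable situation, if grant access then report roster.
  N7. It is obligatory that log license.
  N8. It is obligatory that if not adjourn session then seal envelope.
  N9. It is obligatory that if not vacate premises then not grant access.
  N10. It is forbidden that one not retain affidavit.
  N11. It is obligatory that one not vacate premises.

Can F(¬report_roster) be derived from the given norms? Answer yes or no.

Premise 6 is O(grant_access → report_roster), but O(grant_access) is not derivable from the premises, so it does not yield O(report_roster).
No other premise forces O(report_roster). An ideal world satisfying every premise can still have ¬report_roster true, so F(¬report_roster) is not derivable.

No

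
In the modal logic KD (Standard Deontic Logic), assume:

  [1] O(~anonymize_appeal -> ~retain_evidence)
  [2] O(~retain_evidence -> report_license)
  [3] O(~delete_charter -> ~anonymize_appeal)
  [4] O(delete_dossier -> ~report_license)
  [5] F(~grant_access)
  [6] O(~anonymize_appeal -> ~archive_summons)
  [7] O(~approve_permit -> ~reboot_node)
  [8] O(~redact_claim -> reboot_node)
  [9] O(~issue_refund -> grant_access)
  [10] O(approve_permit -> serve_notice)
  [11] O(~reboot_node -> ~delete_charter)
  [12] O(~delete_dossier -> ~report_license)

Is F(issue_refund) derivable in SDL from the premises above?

Premise 9 is O(~issue_refund -> grant_access); even if O(grant_access) held, inferring O(~issue_refund) would be affirming the consequent — invalid.
No other premise forces O(~issue_refund). An ideal world satisfying every premise can still have issue_refund true, so F(issue_refund) is not derivable.

No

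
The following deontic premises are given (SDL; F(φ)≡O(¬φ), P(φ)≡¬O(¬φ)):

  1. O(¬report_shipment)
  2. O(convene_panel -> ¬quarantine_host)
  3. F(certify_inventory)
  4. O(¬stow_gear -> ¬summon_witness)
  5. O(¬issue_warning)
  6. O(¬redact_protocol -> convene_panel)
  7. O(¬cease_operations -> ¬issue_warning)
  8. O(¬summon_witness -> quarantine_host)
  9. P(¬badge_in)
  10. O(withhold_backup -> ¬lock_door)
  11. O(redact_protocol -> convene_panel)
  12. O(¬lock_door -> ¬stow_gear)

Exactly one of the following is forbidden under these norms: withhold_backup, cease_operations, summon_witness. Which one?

withhold_backup

Premises 6 and 11 are O(¬redact_protocol -> convene_panel) and O(redact_protocol -> convene_panel); every ideal world satisfies ¬redact_protocol or redact_protocol, so in either case convene_panel holds — hence O(convene_panel).
With premise 2, O(convene_panel -> ¬quarantine_host), the K-axiom yields O(¬quarantine_host).
Premise 8 is O(¬summon_witness -> quarantine_host); contrapositively O(¬quarantine_host -> summon_witness). Since O(¬quarantine_host) holds, K gives O(summon_witness).
The contrapositive of premise 4 (O(¬stow_gear -> ¬summon_witness)) is O(summon_witness -> stow_gear), and O(summon_witness) is already established, so O(stow_gear).
The contrapositive of premise 12 (O(¬lock_door -> ¬stow_gear)) is O(stow_gear -> lock_door), and O(stow_gear) is already established, so O(lock_door).
Premise 10, O(withhold_backup -> ¬lock_door), contraposes to O(lock_door -> ¬withhold_backup); with O(lock_door) we get O(¬withhold_backup).
So O(¬withhold_backup) holds, i.e. withhold_backup is forbidden. None of the other listed options is forbidden under the premises.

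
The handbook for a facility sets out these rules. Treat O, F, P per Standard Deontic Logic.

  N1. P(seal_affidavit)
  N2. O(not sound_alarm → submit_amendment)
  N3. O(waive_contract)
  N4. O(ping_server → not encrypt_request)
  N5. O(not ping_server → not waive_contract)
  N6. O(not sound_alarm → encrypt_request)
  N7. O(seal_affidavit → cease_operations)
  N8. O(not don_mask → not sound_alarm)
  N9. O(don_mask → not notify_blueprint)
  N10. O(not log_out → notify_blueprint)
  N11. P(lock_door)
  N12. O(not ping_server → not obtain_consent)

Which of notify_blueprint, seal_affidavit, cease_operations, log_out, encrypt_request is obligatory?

log_out

From premise 3 we have O(waive_contract).
The contrapositive of premise 5 (O(not ping_server → not waive_contract)) is O(waive_contract → ping_server), and O(waive_contract) is already established, so O(ping_server).
Premise 4 is O(ping_server → not encrypt_request); since O(ping_server), deontic closure gives O(not encrypt_request).
Premise 6 is O(not sound_alarm → encrypt_request); contrapositively O(not encrypt_request → sound_alarm). Since O(not encrypt_request) holds, K gives O(sound_alarm).
The contrapositive of premise 8 (O(not don_mask → not sound_alarm)) is O(sound_alarm → don_mask), and O(sound_alarm) is already established, so O(don_mask).
From O(don_mask) and premise 9, O(don_mask → not notify_blueprint), we obtain O(not notify_blueprint).
Premise 10, O(not log_out → notify_blueprint), contraposes to O(not notify_blueprint → log_out); with O(not notify_blueprint) we get O(log_out).
So O(log_out) holds — log_out is obligatory. None of the other listed options is made obligatory by any chain of premises.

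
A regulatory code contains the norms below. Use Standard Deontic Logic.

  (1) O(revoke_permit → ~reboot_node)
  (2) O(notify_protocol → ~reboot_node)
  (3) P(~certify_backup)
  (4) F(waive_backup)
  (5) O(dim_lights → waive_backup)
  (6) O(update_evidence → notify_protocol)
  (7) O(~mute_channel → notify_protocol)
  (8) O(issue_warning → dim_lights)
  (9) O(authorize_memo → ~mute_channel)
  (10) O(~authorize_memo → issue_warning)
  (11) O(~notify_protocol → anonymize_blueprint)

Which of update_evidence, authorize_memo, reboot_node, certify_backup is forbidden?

reboot_node

Premise 4 is F(waive_backup), i.e. O(~waive_backup).
Premise 5, O(dim_lights → waive_backup), contraposes to O(~waive_backup → ~dim_lights); with O(~waive_backup) we get O(~dim_lights).
Premise 8 is O(issue_warning → dim_lights); contrapositively O(~dim_lights → ~issue_warning). Since O(~dim_lights) holds, K gives O(~issue_warning).
The contrapositive of premise 10 (O(~authorize_memo → issue_warning)) is O(~issue_warning → authorize_memo), and O(~issue_warning) is already established, so O(authorize_memo).
Premise 9 is O(authorize_memo → ~mute_channel); since O(authorize_memo), deontic closure gives O(~mute_channel).
Applying K to premise 7 (O(~mute_channel → notify_protocol)) and O(~mute_channel) yields O(notify_protocol).
With premise 2, O(notify_protocol → ~reboot_node), the K-axiom yields O(~reboot_node).
So O(~reboot_node) holds, i.e. reboot_node is forbidden. None of the other listed options is forbidden under the premises.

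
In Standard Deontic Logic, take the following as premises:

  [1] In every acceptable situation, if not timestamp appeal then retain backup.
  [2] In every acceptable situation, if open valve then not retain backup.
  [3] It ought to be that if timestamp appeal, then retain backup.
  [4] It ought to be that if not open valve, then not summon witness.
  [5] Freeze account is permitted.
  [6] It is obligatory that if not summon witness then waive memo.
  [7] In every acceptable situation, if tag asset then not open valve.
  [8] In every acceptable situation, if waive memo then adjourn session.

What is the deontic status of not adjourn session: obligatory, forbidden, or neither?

Premises 3 and 1 are O(timestamp_appeal → retain_backup) and O(¬timestamp_appeal → retain_backup); every ideal world satisfies timestamp_appeal or ¬timestamp_appeal, so in either case retain_backup holds — hence O(retain_backup).
Premise 2 is O(open_valve → ¬retain_backup); contrapositively O(retain_backup → ¬open_valve). Since O(retain_backup) holds, K gives O(¬open_valve).
From O(¬open_valve) and premise 4, O(¬open_valve → ¬summon_witness), we obtain O(¬summon_witness).
Premise 6 is O(¬summon_witness → waive_memo); since O(¬summon_witness), deontic closure gives O(waive_memo).
With premise 8, O(waive_memo → adjourn_session), the K-axiom yields O(adjourn_session).
Premises 5, 7 do not contribute to this derivation.
Thus O(adjourn_session), which is F(¬adjourn_session): ¬adjourn_session is forbidden.

Forbidden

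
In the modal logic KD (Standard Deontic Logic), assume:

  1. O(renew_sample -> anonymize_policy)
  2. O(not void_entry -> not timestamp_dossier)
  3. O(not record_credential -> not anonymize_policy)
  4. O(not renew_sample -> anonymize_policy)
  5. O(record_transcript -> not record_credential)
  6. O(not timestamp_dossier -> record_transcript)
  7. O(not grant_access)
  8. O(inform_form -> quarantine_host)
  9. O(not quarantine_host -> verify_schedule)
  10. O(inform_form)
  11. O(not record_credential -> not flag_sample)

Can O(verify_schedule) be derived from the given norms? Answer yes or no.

Premise 9 is O(not quarantine_host -> verify_schedule), but O(not quarantine_host) is not derivable from the premises, so it does not yield O(verify_schedule).
No other premise forces O(verify_schedule). An ideal world satisfying every premise can still have verify_schedule false, so O(verify_schedule) is not derivable.

No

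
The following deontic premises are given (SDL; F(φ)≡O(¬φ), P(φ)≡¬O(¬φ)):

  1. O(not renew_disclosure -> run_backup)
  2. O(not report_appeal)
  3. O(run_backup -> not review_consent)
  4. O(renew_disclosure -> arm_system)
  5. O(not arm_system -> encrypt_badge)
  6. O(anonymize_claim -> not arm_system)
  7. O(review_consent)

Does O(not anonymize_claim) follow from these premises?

Premise 7 states O(review_consent) outright.
Premise 3 is O(run_backup -> not review_consent); contrapositively O(review_consent -> not run_backup). Since O(review_consent) holds, K gives O(not run_backup).
Premise 1 is O(not renew_disclosure -> run_backup); contrapositively O(not run_backup -> renew_disclosure). Since O(not run_backup) holds, K gives O(renew_disclosure).
Applying K to premise 4 (O(renew_disclosure -> arm_system)) and O(renew_disclosure) yields O(arm_system).
Premise 6 is O(anonymize_claim -> not arm_system); contrapositively O(arm_system -> not anonymize_claim). Since O(arm_system) holds, K gives O(not anonymize_claim).
Premises 2, 5 do not contribute to this derivation.
So O(not anonymize_claim) follows.

Yes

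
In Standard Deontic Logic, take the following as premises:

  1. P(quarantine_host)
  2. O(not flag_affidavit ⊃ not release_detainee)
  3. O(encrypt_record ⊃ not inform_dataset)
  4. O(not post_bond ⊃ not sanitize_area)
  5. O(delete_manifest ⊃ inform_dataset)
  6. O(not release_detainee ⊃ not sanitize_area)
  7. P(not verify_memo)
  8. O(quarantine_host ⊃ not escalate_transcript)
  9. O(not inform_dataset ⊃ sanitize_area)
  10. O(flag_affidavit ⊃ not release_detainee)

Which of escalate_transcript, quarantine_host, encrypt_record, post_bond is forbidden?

encrypt_record

Premises 10 and 2 cover both cases: O(flag_affidavit ⊃ not release_detainee) and O(not flag_affidavit ⊃ not release_detainee). Since flag_affidavit ∨ not flag_affidavit is a tautology, O(not release_detainee) follows.
Applying K to premise 6 (O(not release_detainee ⊃ not sanitize_area)) and O(not release_detainee) yields O(not sanitize_area).
Premise 9, O(not inform_dataset ⊃ sanitize_area), contraposes to O(not sanitize_area ⊃ inform_dataset); with O(not sanitize_area) we get O(inform_dataset).
The contrapositive of premise 3 (O(encrypt_record ⊃ not inform_dataset)) is O(inform_dataset ⊃ not encrypt_record), and O(inform_dataset) is already established, so O(not encrypt_record).
So O(not encrypt_record) holds, i.e. encrypt_record is forbidden. None of the other listed options is forbidden under the premises.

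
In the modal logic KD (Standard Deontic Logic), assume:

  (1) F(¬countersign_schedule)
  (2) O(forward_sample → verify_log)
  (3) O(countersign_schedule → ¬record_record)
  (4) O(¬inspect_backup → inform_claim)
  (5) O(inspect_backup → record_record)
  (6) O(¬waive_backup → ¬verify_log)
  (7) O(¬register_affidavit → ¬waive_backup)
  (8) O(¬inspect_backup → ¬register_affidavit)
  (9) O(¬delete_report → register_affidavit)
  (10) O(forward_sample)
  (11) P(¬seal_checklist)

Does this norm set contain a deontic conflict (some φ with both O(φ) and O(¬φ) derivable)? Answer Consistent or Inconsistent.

Inconsistent

Premise 10 states O(forward_sample) outright.
Applying K to premise 2 (O(forward_sample → verify_log)) and O(forward_sample) yields O(verify_log).
Premise 6 is O(¬waive_backup → ¬verify_log); contrapositively O(verify_log → waive_backup). Since O(verify_log) holds, K gives O(waive_backup).
Premise 7 is O(¬register_affidavit → ¬waive_backup); contrapositively O(waive_backup → register_affidavit). Since O(waive_backup) holds, K gives O(register_affidavit).
Premise 8 is O(¬inspect_backup → ¬register_affidavit); contrapositively O(register_affidavit → inspect_backup). Since O(register_affidavit) holds, K gives O(inspect_backup).
Applying K to premise 5 (O(inspect_backup → record_record)) and O(inspect_backup) yields O(record_record).
Premise 3, O(countersign_schedule → ¬record_record), contraposes to O(record_record → ¬countersign_schedule); with O(record_record) we get O(¬countersign_schedule).
However, F(¬countersign_schedule) at premise 1 amounts to O(countersign_schedule).
We now have both O(¬countersign_schedule) and O(countersign_schedule) — countersign_schedule is simultaneously obligatory and forbidden, violating the D-axiom.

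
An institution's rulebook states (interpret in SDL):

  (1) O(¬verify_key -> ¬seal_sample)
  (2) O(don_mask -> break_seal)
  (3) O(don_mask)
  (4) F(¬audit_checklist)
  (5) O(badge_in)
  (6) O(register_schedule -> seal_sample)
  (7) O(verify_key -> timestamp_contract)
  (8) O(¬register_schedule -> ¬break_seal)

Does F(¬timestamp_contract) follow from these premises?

Yes

From premise 3 we have O(don_mask).
Applying K to premise 2 (O(don_mask -> break_seal)) and O(don_mask) yields O(break_seal).
The contrapositive of premise 8 (O(¬register_schedule -> ¬break_seal)) is O(break_seal -> register_schedule), and O(break_seal) is already established, so O(register_schedule).
From O(register_schedule) and premise 6, O(register_schedule -> seal_sample), we obtain O(seal_sample).
Premise 1, O(¬verify_key -> ¬seal_sample), contraposes to O(seal_sample -> verify_key); with O(seal_sample) we get O(verify_key).
With premise 7, O(verify_key -> timestamp_contract), the K-axiom yields O(timestamp_contract).
Premises 4, 5 do not contribute to this derivation.
So O(timestamp_contract) holds, i.e. F(¬timestamp_contract). The claim follows.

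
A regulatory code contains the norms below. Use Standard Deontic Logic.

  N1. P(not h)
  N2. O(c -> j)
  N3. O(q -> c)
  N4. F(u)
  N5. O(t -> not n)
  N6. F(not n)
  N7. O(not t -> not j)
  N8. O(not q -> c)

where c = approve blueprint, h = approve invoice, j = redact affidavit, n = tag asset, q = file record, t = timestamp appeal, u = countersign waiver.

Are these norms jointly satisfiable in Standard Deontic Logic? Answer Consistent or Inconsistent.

Inconsistent

Premises 8 and 3 are O(not q -> c) and O(q -> c); every ideal world satisfies not q or q, so in either case c holds — hence O(c).
Premise 2 is O(c -> j); since O(c), deontic closure gives O(j).
Premise 7, O(not t -> not j), contraposes to O(j -> t); with O(j) we get O(t).
Premise 5 is O(t -> not n); since O(t), deontic closure gives O(not n).
However, F(not n) at premise 6 amounts to O(n).
We now have both O(not n) and O(n) — n is simultaneously obligatory and forbidden, violating the D-axiom.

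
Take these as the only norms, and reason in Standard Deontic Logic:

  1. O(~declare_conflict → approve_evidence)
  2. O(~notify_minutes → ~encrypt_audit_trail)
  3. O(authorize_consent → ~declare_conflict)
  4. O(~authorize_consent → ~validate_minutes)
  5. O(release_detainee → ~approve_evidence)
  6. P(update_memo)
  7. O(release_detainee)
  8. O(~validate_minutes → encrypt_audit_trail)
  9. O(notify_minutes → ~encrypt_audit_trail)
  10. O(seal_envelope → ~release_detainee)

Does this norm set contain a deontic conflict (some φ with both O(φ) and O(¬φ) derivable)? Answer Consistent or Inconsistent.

Inconsistent

Premises 2 and 9 are O(~notify_minutes → ~encrypt_audit_trail) and O(notify_minutes → ~encrypt_audit_trail); every ideal world satisfies ~notify_minutes or notify_minutes, so in either case ~encrypt_audit_trail holds — hence O(~encrypt_audit_trail).
The contrapositive of premise 8 (O(~validate_minutes → encrypt_audit_trail)) is O(~encrypt_audit_trail → validate_minutes), and O(~encrypt_audit_trail) is already established, so O(validate_minutes).
Premise 4, O(~authorize_consent → ~validate_minutes), contraposes to O(validate_minutes → authorize_consent); with O(validate_minutes) we get O(authorize_consent).
With premise 3, O(authorize_consent → ~declare_conflict), the K-axiom yields O(~declare_conflict).
With premise 1, O(~declare_conflict → approve_evidence), the K-axiom yields O(approve_evidence).
Premise 5, O(release_detainee → ~approve_evidence), contraposes to O(approve_evidence → ~release_detainee); with O(approve_evidence) we get O(~release_detainee).
However, premise 7 gives O(release_detainee).
We now have both O(~release_detainee) and O(release_detainee) — release_detainee is simultaneously obligatory and forbidden, violating the D-axiom.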